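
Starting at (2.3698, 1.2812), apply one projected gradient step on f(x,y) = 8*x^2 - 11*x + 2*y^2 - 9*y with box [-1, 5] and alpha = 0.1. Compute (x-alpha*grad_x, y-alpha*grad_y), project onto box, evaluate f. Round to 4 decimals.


Step 1: Compute gradient at (2.3698, 1.2812).
grad_x = 2*8*2.3698 - 11 = 26.9168
grad_y = 2*2*1.2812 - 9 = -3.8752
Step 2: Gradient step.
x_raw = 2.3698 - 0.1*26.9168 = -0.3219
y_raw = 1.2812 - 0.1*-3.8752 = 1.6687
Step 3: Project onto [-1, 5].
x_proj = clip(-0.3219) = -0.3219
y_proj = clip(1.6687) = 1.6687
Step 4: Evaluate f.
f(-0.3219, 1.6687) = -5.0797


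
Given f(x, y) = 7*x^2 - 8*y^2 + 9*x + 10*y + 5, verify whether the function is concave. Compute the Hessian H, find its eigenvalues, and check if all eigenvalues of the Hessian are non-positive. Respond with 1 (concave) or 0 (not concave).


The Hessian of f(x,y) = 7*x^2 - 8*y^2 + 9*x + 10*y + 5 is:
H = [[14, 0], [0, -16]]
Trace = 14 - 16 = -2
Determinant = 14*-16 - (0)^2 = -224
Discriminant = (-2)^2 - 4*-224 = 900.0
Eigenvalues: lambda_1 = -16.0, lambda_2 = 14.0
The function is not concave.

0


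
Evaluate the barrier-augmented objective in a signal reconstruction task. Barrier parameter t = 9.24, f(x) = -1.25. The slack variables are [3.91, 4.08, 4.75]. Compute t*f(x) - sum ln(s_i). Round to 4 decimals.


Step 1: Compute log-barrier.
ln values: [1.3635, 1.4061, 1.5581]
phi = -(1.3635 + 1.4061 + 1.5581) = -4.3278
Step 2: Compute augmented objective.
t*f(x) = 9.24*-1.25 = -11.55
Total = -11.55 - 4.3278 = -15.8778


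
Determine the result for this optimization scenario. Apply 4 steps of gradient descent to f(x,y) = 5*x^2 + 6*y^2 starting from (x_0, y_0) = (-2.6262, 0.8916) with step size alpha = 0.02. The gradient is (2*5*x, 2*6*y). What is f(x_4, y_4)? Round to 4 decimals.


Gradient descent on f(x,y) = 5*x^2 + 6*y^2.
Starting point: (-2.6262, 0.8916), alpha = 0.02
Step 1: grad_x = 2*5*-2.6262 = -26.262, grad_y = 2*6*0.8916 = 10.6992
  x_1 = -2.6262 - 0.02*-26.262 = -2.101
  y_1 = 0.8916 - 0.02*10.6992 = 0.6776
Step 2: grad_x = 2*5*-2.101 = -21.0096, grad_y = 2*6*0.6776 = 8.1314
  x_2 = -2.101 - 0.02*-21.0096 = -1.6808
  y_2 = 0.6776 - 0.02*8.1314 = 0.515
Step 3: grad_x = 2*5*-1.6808 = -16.8077, grad_y = 2*6*0.515 = 6.1799
  x_3 = -1.6808 - 0.02*-16.8077 = -1.3446
  y_3 = 0.515 - 0.02*6.1799 = 0.3914
Step 4: grad_x = 2*5*-1.3446 = -13.4461, grad_y = 2*6*0.3914 = 4.6967
  x_4 = -1.3446 - 0.02*-13.4461 = -1.0757
  y_4 = 0.3914 - 0.02*4.6967 = 0.2975
f(-1.0757, 0.2975) = 5*(-1.0757)^2 + 6*0.2975^2 = 6.3164


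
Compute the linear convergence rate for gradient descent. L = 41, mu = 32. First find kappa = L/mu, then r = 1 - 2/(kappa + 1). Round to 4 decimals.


Step 1: Compute the condition number.
kappa = L/mu = 41/32 = 1.2813
Step 2: Compute the convergence rate.
r = 1 - 2/(kappa + 1) = 1 - 2*mu/(L + mu) = (L - mu)/(L + mu) = 9/73 = 0.1233


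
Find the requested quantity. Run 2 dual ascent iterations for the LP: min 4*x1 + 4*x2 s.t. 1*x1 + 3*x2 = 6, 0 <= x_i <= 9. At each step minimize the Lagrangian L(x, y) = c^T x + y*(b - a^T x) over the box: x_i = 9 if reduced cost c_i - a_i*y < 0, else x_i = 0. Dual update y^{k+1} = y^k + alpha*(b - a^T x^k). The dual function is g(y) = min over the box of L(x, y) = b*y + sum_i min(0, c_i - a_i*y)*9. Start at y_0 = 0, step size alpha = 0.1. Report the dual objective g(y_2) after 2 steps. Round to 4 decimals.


Dual ascent for LP: min 4*x1 + 4*x2, 1*x1 + 3*x2 = 6, 0 <= x_i <= 9
Step 1: y^k = 0.0, reduced costs: (4.0, 4.0)
  x^k = (0.0, 0.0), subgradient = b - a^T x = 6.0
  y^{k+1} = 0.0 + 0.1*6.0 = 0.6
Step 2: y^k = 0.6, reduced costs: (3.4, 2.2)
  x^k = (0.0, 0.0), subgradient = b - a^T x = 6.0
  y^{k+1} = 0.6 + 0.1*6.0 = 1.2
Dual objective at y_2 = 1.2: reduced costs (2.8, 0.4), box minimizer x = (0.0, 0.0)
g(y_2) = b*y + (c1 - a1*y)*x1 + (c2 - a2*y)*x2 = 6*1.2 + 2.8*0.0 + 0.4*0.0 = 7.2 + 0.0 + 0.0 = 7.2


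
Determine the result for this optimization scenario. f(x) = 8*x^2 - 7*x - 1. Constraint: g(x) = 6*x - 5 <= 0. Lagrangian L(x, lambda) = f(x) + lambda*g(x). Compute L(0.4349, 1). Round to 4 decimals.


Step 1: Evaluate f(x).
f(0.4349) = 8*0.4349^2 - 7*0.4349 - 1 = -2.5312
Step 2: Evaluate g(x).
g(0.4349) = 6*0.4349 - 5 = -2.3906
Step 3: Compute Lagrangian.
L = -2.5312 + 1*-2.3906 = -4.9218


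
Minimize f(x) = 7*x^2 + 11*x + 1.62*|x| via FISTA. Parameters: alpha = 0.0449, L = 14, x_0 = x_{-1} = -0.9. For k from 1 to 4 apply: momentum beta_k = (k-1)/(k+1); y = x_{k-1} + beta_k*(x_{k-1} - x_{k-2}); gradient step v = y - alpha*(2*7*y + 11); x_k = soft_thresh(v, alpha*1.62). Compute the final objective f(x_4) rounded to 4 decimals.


FISTA on f(x) = 7*x^2 + 11*x + 1.62*|x|
L = 14, alpha = 0.0449
Iteration 1: beta = 0.0, y = -0.9 + 0.0*(-0.9 + 0.9) = -0.9
  grad(y) = -1.6, v = y - alpha*grad = -0.8282
  prox(v) = soft_thresh(-0.8282, 0.0727) = -0.7554
Iteration 2: beta = 0.3333, y = -0.7554 + 0.3333*(-0.7554 + 0.9) = -0.7072
  grad(y) = 1.0988, v = y - alpha*grad = -0.7566
  prox(v) = soft_thresh(-0.7566, 0.0727) = -0.6838
Iteration 3: beta = 0.5, y = -0.6838 + 0.5*(-0.6838 + 0.7554) = -0.648
  grad(y) = 1.9276, v = y - alpha*grad = -0.7346
  prox(v) = soft_thresh(-0.7346, 0.0727) = -0.6618
Iteration 4: beta = 0.6, y = -0.6618 + 0.6*(-0.6618 + 0.6838) = -0.6486
  grad(y) = 1.9189, v = y - alpha*grad = -0.7348
  prox(v) = soft_thresh(-0.7348, 0.0727) = -0.6621
f(x_4) = 7*(-0.6621)^2 + 11*(-0.6621) + 1.62*|-0.6621| = -3.1419


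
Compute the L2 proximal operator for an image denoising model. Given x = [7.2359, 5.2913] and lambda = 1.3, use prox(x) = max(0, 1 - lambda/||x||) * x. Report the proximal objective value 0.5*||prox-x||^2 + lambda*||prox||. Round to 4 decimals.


Step 1: Compute ||x||.
||x|| = 8.9642
Step 2: Compute scaling factor.
scale = max(0, 1 - 1.3/8.9642) = 0.855
Step 3: prox(x) = [6.1865, 4.5239]
||prox(x)|| = 7.6642
Step 4: Proximal objective.
0.5*||prox-x||^2 = 0.845
lambda*||prox|| = 9.9635
Total = 10.8084


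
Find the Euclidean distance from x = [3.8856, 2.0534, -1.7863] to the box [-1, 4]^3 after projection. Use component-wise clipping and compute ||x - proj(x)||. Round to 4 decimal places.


Project each component onto [-1, 4].
clip(3.8856) = 3.8856, clip(2.0534) = 2.0534, clip(-1.7863) = -1.0
Projection = [3.8856, 2.0534, -1.0]
Squared diffs: [0.0, 0.0, 0.6183]
Distance = sqrt(0.6183) = 0.7863


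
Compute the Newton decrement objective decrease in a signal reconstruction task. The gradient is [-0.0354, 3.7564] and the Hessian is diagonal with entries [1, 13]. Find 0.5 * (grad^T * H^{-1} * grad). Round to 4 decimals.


Step 1: H is diagonal, so H^(-1) * g = [-0.0354, 0.289].
Step 2: g^T H^(-1) g = sum_i g_i^2 / H_ii
  = (-0.0354)^2/1 + (3.7564)^2/13
  = 0.0013 + 1.0854 = 1.0867
Step 3: Objective decrease = 0.5 * g^T H^(-1) g = 0.5433


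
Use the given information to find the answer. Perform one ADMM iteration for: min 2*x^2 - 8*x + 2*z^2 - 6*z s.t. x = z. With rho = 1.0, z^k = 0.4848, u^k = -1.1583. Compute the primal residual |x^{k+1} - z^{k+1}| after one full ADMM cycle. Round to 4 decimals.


ADMM iteration with rho = 1.0, z^k = 0.4848, u^k = -1.1583
Step 1: x-update.
Minimize 2*x^2 - 8*x + (1.0/2)*(x - 0.4848 - 1.1583)^2
FOC: (2*2 + 1.0)*x = 8 + 1.0*(0.4848 + 1.1583)
x^{k+1} = 1.9286
Step 2: z-update.
Minimize 2*z^2 - 6*z + (1.0/2)*(1.9286 - z - 1.1583)^2
FOC: (2*2 + 1.0)*z = 6 + 1.0*(1.9286 - 1.1583)
z^{k+1} = 1.3541
Step 3: u-update.
u^{k+1} = -1.1583 + 1.9286 - 1.3541 = -0.5837
Step 4: Primal residual = |1.9286 - 1.3541| = 0.5746


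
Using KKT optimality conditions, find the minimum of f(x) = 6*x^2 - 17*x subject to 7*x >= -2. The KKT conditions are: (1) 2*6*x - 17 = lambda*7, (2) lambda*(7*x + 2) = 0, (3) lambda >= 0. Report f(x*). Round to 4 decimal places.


Step 1: Try lambda = 0 (constraint inactive).
Stationarity: 2*6*x - 17 = 0
x* = 17/(2*6) = 17/12 = 1.4167 (rounded; the exact value 17/12 is used below)
Check constraint: 7*1.4167 = 9.9169 >= -2 -- satisfied.
Step 2: Compute optimal value.
f(x*) = 6*(17/12)^2 - 17*(17/12) = -12.0417


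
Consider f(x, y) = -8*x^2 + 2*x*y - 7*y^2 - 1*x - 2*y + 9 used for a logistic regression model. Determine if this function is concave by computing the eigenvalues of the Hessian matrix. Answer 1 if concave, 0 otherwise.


The Hessian of f(x,y) = -8*x^2 + 2*x*y - 7*y^2 - 1*x - 2*y + 9 is:
H = [[-16, 2], [2, -14]]
Trace = -16 - 14 = -30
Determinant = -16*-14 - (2)^2 = 220
Discriminant = (-30)^2 - 4*220 = 20.0
Eigenvalues: lambda_1 = -17.2361, lambda_2 = -12.7639
The function is concave.

1


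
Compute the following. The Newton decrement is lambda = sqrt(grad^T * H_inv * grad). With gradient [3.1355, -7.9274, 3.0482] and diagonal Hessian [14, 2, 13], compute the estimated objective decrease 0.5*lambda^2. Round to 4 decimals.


Step 1: H is diagonal, so H^(-1) * g = [0.224, -3.9637, 0.2345].
Step 2: g^T H^(-1) g = sum_i g_i^2 / H_ii
  = (3.1355)^2/14 + (-7.9274)^2/2 + (3.0482)^2/13
  = 0.7022 + 31.4218 + 0.7147 = 32.8388
Step 3: Objective decrease = 0.5 * g^T H^(-1) g = 16.4194


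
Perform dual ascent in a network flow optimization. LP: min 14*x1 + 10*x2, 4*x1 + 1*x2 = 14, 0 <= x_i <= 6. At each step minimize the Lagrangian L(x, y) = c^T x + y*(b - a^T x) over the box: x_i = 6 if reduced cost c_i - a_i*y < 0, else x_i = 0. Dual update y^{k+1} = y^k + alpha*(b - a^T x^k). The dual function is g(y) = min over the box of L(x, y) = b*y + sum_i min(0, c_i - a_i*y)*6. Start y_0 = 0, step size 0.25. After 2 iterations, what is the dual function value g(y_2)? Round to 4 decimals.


Dual ascent for LP: min 14*x1 + 10*x2, 4*x1 + 1*x2 = 14, 0 <= x_i <= 6
Step 1: y^k = 0.0, reduced costs: (14.0, 10.0)
  x^k = (0.0, 0.0), subgradient = b - a^T x = 14.0
  y^{k+1} = 0.0 + 0.25*14.0 = 3.5
Step 2: y^k = 3.5, reduced costs: (0.0, 6.5)
  x^k = (0.0, 0.0), subgradient = b - a^T x = 14.0
  y^{k+1} = 3.5 + 0.25*14.0 = 7.0
Dual objective at y_2 = 7.0: reduced costs (-14.0, 3.0), box minimizer x = (6.0, 0.0)
g(y_2) = b*y + (c1 - a1*y)*x1 + (c2 - a2*y)*x2 = 14*7.0 + (-14.0)*6.0 + 3.0*0.0 = 98.0 - 84.0 + 0.0 = 14.0


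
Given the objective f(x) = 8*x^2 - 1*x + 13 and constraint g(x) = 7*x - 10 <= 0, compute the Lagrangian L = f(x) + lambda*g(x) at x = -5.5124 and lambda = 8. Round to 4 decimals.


Step 1: Evaluate f(x).
f(-5.5124) = 8*(-5.5124)^2 - 1*(-5.5124) + 13 = 261.6048
Step 2: Evaluate g(x).
g(-5.5124) = 7*-5.5124 - 10 = -48.5868
Step 3: Compute Lagrangian.
L = 261.6048 + 8*-48.5868 = -127.0896


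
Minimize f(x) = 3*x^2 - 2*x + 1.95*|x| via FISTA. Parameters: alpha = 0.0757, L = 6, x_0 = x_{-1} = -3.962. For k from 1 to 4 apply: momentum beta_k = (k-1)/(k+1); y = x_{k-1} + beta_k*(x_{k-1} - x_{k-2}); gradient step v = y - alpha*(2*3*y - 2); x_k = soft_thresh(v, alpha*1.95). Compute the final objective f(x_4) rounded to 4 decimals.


FISTA on f(x) = 3*x^2 - 2*x + 1.95*|x|
L = 6, alpha = 0.0757
Iteration 1: beta = 0.0, y = -3.962 + 0.0*(-3.962 + 3.962) = -3.962
  grad(y) = -25.772, v = y - alpha*grad = -2.0111
  prox(v) = soft_thresh(-2.0111, 0.1476) = -1.8634
Iteration 2: beta = 0.3333, y = -1.8634 + 0.3333*(-1.8634 + 3.962) = -1.1639
  grad(y) = -8.9836, v = y - alpha*grad = -0.4839
  prox(v) = soft_thresh(-0.4839, 0.1476) = -0.3363
Iteration 3: beta = 0.5, y = -0.3363 + 0.5*(-0.3363 + 1.8634) = 0.4273
  grad(y) = 0.564, v = y - alpha*grad = 0.3846
  prox(v) = soft_thresh(0.3846, 0.1476) = 0.237
Iteration 4: beta = 0.6, y = 0.237 + 0.6*(0.237 + 0.3363) = 0.581
  grad(y) = 1.486, v = y - alpha*grad = 0.4685
  prox(v) = soft_thresh(0.4685, 0.1476) = 0.3209
f(x_4) = 3*0.3209^2 - 2*0.3209 + 1.95*|0.3209| = 0.2929


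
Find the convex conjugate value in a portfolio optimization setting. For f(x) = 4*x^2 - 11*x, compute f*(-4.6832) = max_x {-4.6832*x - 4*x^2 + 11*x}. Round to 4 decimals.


f*(y) = sup_x {y*x - a*x^2 - b*x} = sup_x {(y-b)*x - a*x^2}
FOC: (y - b) - 2a*x = 0 => x* = (y - b)/(2a)
x* = (-4.6832 + 11)/(2*4) = 0.7896
f*(-4.6832) = (y-b)^2/(4a) = (-4.6832 + 11)^2/(4*4)
= 39.902/16 = 2.4939


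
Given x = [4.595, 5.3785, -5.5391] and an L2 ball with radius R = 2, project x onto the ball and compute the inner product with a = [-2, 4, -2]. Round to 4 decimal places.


Step 1: Compute ||x|| (intermediates to 6 decimals).
||x|| = sqrt(4.595^2 + 5.3785^2 + (-5.5391)^2) = 8.984649
Step 2: Project.
Since ||x|| > R, scale = R/||x|| = 2/8.984649 = 0.222602, proj(x) = scale * x
proj(x) = [1.022856, 1.197265, -1.233015]
Step 3: Dot product.
a^T * proj(x) = -2*1.022856 + 4*1.197265 - 2*(-1.233015) = 5.2094


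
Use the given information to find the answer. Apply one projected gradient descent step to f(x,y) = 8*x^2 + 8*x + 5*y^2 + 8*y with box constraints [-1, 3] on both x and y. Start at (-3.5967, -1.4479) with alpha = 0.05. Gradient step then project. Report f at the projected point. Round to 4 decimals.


Step 1: Compute gradient at (-3.5967, -1.4479).
grad_x = 2*8*-3.5967 + 8 = -49.5472
grad_y = 2*5*-1.4479 + 8 = -6.479
Step 2: Gradient step.
x_raw = -3.5967 - 0.05*-49.5472 = -1.1193
y_raw = -1.4479 - 0.05*-6.479 = -1.124
Step 3: Project onto [-1, 3].
x_proj = clip(-1.1193) = -1.0
y_proj = clip(-1.124) = -1.0
Step 4: Evaluate f.
f(-1.0, -1.0) = -3.0


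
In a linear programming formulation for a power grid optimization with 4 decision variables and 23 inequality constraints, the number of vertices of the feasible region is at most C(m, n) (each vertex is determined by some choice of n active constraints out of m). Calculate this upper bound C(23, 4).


Each vertex corresponds to some choice of n active constraints out of m, so the number of vertices is at most C(m, n) = m! / (n!(m-n)!).
m = 23, n = 4
Numerator: 23 * 22 * 21 * 20
Denominator: 4! = 24
C(23, 4) = 8855


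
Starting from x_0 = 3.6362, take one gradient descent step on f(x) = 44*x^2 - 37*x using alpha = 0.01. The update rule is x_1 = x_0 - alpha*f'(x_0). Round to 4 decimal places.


We compute the gradient at x_0 and apply the update.
f'(x) = 88*x - 37
f'(3.6362) = 88*3.6362 - 37 = 282.9856
x_1 = 3.6362 - 0.01*282.9856 = 0.8063


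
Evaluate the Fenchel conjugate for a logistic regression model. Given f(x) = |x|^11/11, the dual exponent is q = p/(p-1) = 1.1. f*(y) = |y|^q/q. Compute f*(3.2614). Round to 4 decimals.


The conjugate exponent q satisfies 1/p + 1/q = 1.
p = 11, so q = 11/(11 - 1) = 1.1
|y|^q = 3.2614^1.1 = 3.6707
f*(3.2614) = 3.6707 / 1.1 = 3.337


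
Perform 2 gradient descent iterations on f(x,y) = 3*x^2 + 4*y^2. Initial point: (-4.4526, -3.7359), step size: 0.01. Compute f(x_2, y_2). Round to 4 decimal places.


Gradient descent on f(x,y) = 3*x^2 + 4*y^2.
Starting point: (-4.4526, -3.7359), alpha = 0.01
Step 1: grad_x = 2*3*-4.4526 = -26.7156, grad_y = 2*4*-3.7359 = -29.8872
  x_1 = -4.4526 - 0.01*-26.7156 = -4.1854
  y_1 = -3.7359 - 0.01*-29.8872 = -3.437
Step 2: grad_x = 2*3*-4.1854 = -25.1127, grad_y = 2*4*-3.437 = -27.4962
  x_2 = -4.1854 - 0.01*-25.1127 = -3.9343
  y_2 = -3.437 - 0.01*-27.4962 = -3.1621
f(-3.9343, -3.1621) = 3*(-3.9343)^2 + 4*(-3.1621)^2 = 86.4312


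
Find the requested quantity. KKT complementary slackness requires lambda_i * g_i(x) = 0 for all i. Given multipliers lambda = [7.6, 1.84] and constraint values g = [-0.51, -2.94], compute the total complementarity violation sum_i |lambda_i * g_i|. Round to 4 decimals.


KKT complementary slackness check:
lambda_1 * g_1 = 7.6 * -0.51 = -3.876
lambda_2 * g_2 = 1.84 * -2.94 = -5.4096
Total violation = 3.876 + 5.4096 = 9.2856


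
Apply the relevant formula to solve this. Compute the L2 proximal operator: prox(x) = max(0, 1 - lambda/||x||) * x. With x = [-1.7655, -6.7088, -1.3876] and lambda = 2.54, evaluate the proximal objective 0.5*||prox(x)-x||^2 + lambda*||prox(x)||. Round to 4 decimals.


Step 1: Compute ||x||.
||x|| = 7.0746
Step 2: Compute scaling factor.
scale = max(0, 1 - 2.54/7.0746) = 0.641
Step 3: prox(x) = [-1.1316, -4.3001, -0.8894]
||prox(x)|| = 4.5346
Step 4: Proximal objective.
0.5*||prox-x||^2 = 3.2258
lambda*||prox|| = 11.5179
Total = 14.7438


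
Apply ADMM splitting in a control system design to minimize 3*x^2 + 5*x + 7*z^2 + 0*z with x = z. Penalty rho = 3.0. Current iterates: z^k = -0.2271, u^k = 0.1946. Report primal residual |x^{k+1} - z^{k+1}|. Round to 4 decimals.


ADMM iteration with rho = 3.0, z^k = -0.2271, u^k = 0.1946
Step 1: x-update.
Minimize 3*x^2 + 5*x + (3.0/2)*(x + 0.2271 + 0.1946)^2
FOC: (2*3 + 3.0)*x = -5 + 3.0*(-0.2271 - 0.1946)
x^{k+1} = -0.6961
Step 2: z-update.
Minimize 7*z^2 + 0*z + (3.0/2)*(-0.6961 - z + 0.1946)^2
FOC: (2*7 + 3.0)*z = 0 + 3.0*(-0.6961 + 0.1946)
z^{k+1} = -0.0885
Step 3: u-update.
u^{k+1} = 0.1946 - 0.6961 + 0.0885 = -0.413
Step 4: Primal residual = |-0.6961 + 0.0885| = 0.6076


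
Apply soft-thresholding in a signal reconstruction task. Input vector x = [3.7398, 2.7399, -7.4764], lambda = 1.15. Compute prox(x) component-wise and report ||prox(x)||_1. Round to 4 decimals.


Soft-thresholding with lambda = 1.15:
prox(3.7398) = sign(3.7398)*max(|3.7398| - 1.15, 0) = 2.5898
prox(2.7399) = sign(2.7399)*max(|2.7399| - 1.15, 0) = 1.5899
prox(-7.4764) = sign(-7.4764)*max(|-7.4764| - 1.15, 0) = -6.3264
prox(x) = [2.5898, 1.5899, -6.3264]
||prox(x)||_1 = 2.5898 + 1.5899 + 6.3264 = 10.5061


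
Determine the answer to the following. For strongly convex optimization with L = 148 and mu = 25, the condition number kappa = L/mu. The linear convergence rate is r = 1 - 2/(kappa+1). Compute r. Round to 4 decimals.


Step 1: Compute the condition number.
kappa = L/mu = 148/25 = 5.92
Step 2: Compute the convergence rate.
r = 1 - 2/(kappa + 1) = 1 - 2*mu/(L + mu) = (L - mu)/(L + mu) = 123/173 = 0.711


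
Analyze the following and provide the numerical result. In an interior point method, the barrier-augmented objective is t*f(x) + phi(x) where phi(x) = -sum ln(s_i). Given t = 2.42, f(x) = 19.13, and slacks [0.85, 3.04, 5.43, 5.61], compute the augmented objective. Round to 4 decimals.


Step 1: Compute log-barrier.
ln values: [-0.1625, 1.1119, 1.6919, 1.7246]
phi = -(-0.1625 + 1.1119 + 1.6919 + 1.7246) = -4.3658
Step 2: Compute augmented objective.
t*f(x) = 2.42*19.13 = 46.2946
Total = 46.2946 - 4.3658 = 41.9288


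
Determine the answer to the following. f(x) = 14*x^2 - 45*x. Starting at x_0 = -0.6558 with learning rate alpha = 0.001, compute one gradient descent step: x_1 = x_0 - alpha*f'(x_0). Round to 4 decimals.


We compute the gradient at x_0 and apply the update.
f'(x) = 28*x - 45
f'(-0.6558) = 28*-0.6558 - 45 = -63.3624
x_1 = -0.6558 - 0.001*-63.3624 = -0.5924


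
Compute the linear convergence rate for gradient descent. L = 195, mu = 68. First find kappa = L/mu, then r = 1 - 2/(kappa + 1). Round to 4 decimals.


Step 1: Compute the condition number.
kappa = L/mu = 195/68 = 2.8676
Step 2: Compute the convergence rate.
r = 1 - 2/(kappa + 1) = 1 - 2*mu/(L + mu) = (L - mu)/(L + mu) = 127/263 = 0.4829


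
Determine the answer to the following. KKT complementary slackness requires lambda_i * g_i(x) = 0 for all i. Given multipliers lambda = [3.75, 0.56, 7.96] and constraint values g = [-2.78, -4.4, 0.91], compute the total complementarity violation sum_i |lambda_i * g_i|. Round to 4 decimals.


KKT complementary slackness check:
lambda_1 * g_1 = 3.75 * -2.78 = -10.425
lambda_2 * g_2 = 0.56 * -4.4 = -2.464
lambda_3 * g_3 = 7.96 * 0.91 = 7.2436
Total violation = 10.425 + 2.464 + 7.2436 = 20.1326


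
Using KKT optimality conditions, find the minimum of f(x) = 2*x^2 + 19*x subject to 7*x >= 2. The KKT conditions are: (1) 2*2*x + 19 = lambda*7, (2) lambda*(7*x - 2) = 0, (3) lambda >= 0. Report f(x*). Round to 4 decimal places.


Step 1: Try lambda = 0 (constraint inactive).
x_unc = -19/(2*2) = -4.75
Check: 7*-4.75 = -33.25 < 2 -- violated!
Step 2: Constraint must be active: 7*x = 2
x* = 2/7 = 0.2857 (rounded; the exact value 2/7 is used below)
lambda = (2*2*(2/7) + 19)/7 = 2.8776
Step 3: Compute optimal value.
f(x*) = 2*(2/7)^2 + 19*(2/7) = 5.5918


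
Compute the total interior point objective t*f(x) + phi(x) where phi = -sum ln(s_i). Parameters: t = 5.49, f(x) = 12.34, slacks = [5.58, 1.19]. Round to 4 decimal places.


Step 1: Compute log-barrier.
ln values: [1.7192, 0.174]
phi = -(1.7192 + 0.174) = -1.8931
Step 2: Compute augmented objective.
t*f(x) = 5.49*12.34 = 67.7466
Total = 67.7466 - 1.8931 = 65.8535


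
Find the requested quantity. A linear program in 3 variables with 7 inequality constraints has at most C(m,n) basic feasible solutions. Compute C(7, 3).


Each vertex corresponds to some choice of n active constraints out of m, so the number of vertices is at most C(m, n) = m! / (n!(m-n)!).
m = 7, n = 3
Numerator: 7 * 6 * 5
Denominator: 3! = 6
C(7, 3) = 35


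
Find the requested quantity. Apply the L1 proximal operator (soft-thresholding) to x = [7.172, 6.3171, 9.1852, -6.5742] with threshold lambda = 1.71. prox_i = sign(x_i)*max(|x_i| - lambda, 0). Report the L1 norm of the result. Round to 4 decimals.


Soft-thresholding with lambda = 1.71:
prox(7.172) = sign(7.172)*max(|7.172| - 1.71, 0) = 5.462
prox(6.3171) = sign(6.3171)*max(|6.3171| - 1.71, 0) = 4.6071
prox(9.1852) = sign(9.1852)*max(|9.1852| - 1.71, 0) = 7.4752
prox(-6.5742) = sign(-6.5742)*max(|-6.5742| - 1.71, 0) = -4.8642
prox(x) = [5.462, 4.6071, 7.4752, -4.8642]
||prox(x)||_1 = 5.462 + 4.6071 + 7.4752 + 4.8642 = 22.4085


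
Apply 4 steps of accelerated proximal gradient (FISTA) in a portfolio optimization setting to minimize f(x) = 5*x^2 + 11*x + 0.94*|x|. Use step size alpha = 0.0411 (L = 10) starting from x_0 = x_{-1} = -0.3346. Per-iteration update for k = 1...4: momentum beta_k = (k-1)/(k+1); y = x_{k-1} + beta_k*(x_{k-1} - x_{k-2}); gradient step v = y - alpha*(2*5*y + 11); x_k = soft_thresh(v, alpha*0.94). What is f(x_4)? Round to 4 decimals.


FISTA on f(x) = 5*x^2 + 11*x + 0.94*|x|
L = 10, alpha = 0.0411
Iteration 1: beta = 0.0, y = -0.3346 + 0.0*(-0.3346 + 0.3346) = -0.3346
  grad(y) = 7.654, v = y - alpha*grad = -0.6492
  prox(v) = soft_thresh(-0.6492, 0.0386) = -0.6105
Iteration 2: beta = 0.3333, y = -0.6105 + 0.3333*(-0.6105 + 0.3346) = -0.7025
  grad(y) = 3.9747, v = y - alpha*grad = -0.8659
  prox(v) = soft_thresh(-0.8659, 0.0386) = -0.8273
Iteration 3: beta = 0.5, y = -0.8273 + 0.5*(-0.8273 + 0.6105) = -0.9356
  grad(y) = 1.6439, v = y - alpha*grad = -1.0032
  prox(v) = soft_thresh(-1.0032, 0.0386) = -0.9645
Iteration 4: beta = 0.6, y = -0.9645 + 0.6*(-0.9645 + 0.8273) = -1.0469
  grad(y) = 0.5309, v = y - alpha*grad = -1.0687
  prox(v) = soft_thresh(-1.0687, 0.0386) = -1.0301
f(x_4) = 5*(-1.0301)^2 + 11*(-1.0301) + 0.94*|-1.0301| = -5.0573


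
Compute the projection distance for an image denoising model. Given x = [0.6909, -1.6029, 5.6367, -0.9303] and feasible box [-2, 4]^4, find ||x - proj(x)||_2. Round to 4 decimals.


Project each component onto [-2, 4].
clip(0.6909) = 0.6909, clip(-1.6029) = -1.6029, clip(5.6367) = 4.0, clip(-0.9303) = -0.9303
Projection = [0.6909, -1.6029, 4.0, -0.9303]
Squared diffs: [0.0, 0.0, 2.6788, 0.0]
Distance = sqrt(2.6788) = 1.6367


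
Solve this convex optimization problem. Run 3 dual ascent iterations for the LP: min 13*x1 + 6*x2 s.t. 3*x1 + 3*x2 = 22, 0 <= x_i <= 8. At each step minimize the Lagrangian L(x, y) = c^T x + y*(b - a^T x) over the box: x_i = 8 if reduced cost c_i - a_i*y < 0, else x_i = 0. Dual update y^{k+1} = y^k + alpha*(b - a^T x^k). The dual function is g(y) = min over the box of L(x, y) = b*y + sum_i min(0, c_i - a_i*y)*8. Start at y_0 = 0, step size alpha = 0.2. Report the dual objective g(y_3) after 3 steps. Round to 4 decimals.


Dual ascent for LP: min 13*x1 + 6*x2, 3*x1 + 3*x2 = 22, 0 <= x_i <= 8
Step 1: y^k = 0.0, reduced costs: (13.0, 6.0)
  x^k = (0.0, 0.0), subgradient = b - a^T x = 22.0
  y^{k+1} = 0.0 + 0.2*22.0 = 4.4
Step 2: y^k = 4.4, reduced costs: (-0.2, -7.2)
  x^k = (8.0, 8.0), subgradient = b - a^T x = -26.0
  y^{k+1} = 4.4 + 0.2*-26.0 = -0.8
Step 3: y^k = -0.8, reduced costs: (15.4, 8.4)
  x^k = (0.0, 0.0), subgradient = b - a^T x = 22.0
  y^{k+1} = -0.8 + 0.2*22.0 = 3.6
Dual objective at y_3 = 3.6: reduced costs (2.2, -4.8), box minimizer x = (0.0, 8.0)
g(y_3) = b*y + (c1 - a1*y)*x1 + (c2 - a2*y)*x2 = 22*3.6 + 2.2*0.0 + (-4.8)*8.0 = 79.2 + 0.0 - 38.4 = 40.8


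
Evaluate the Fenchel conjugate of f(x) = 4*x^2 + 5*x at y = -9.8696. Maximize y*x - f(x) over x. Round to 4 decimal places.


f*(y) = sup_x {y*x - a*x^2 - b*x} = sup_x {(y-b)*x - a*x^2}
FOC: (y - b) - 2a*x = 0 => x* = (y - b)/(2a)
x* = (-9.8696 - 5)/(2*4) = -1.8587
f*(-9.8696) = (y-b)^2/(4a) = (-9.8696 - 5)^2/(4*4)
= 221.105/16 = 13.8191


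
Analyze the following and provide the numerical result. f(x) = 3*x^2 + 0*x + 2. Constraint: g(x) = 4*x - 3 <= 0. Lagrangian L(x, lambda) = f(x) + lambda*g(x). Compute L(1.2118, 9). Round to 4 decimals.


Step 1: Evaluate f(x).
f(1.2118) = 3*1.2118^2 + 0*1.2118 + 2 = 6.4054
Step 2: Evaluate g(x).
g(1.2118) = 4*1.2118 - 3 = 1.8472
Step 3: Compute Lagrangian.
L = 6.4054 + 9*1.8472 = 23.0302


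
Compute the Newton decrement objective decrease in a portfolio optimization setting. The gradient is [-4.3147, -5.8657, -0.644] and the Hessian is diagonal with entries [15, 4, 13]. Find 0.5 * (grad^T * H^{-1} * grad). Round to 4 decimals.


Step 1: H is diagonal, so H^(-1) * g = [-0.2876, -1.4664, -0.0495].
Step 2: g^T H^(-1) g = sum_i g_i^2 / H_ii
  = (-4.3147)^2/15 + (-5.8657)^2/4 + (-0.644)^2/13
  = 1.2411 + 8.6016 + 0.0319 = 9.8746
Step 3: Objective decrease = 0.5 * g^T H^(-1) g = 4.9373


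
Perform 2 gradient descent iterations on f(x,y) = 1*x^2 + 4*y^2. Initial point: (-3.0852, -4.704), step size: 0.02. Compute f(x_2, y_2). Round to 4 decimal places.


Gradient descent on f(x,y) = 1*x^2 + 4*y^2.
Starting point: (-3.0852, -4.704), alpha = 0.02
Step 1: grad_x = 2*1*-3.0852 = -6.1704, grad_y = 2*4*-4.704 = -37.632
  x_1 = -3.0852 - 0.02*-6.1704 = -2.9618
  y_1 = -4.704 - 0.02*-37.632 = -3.9514
Step 2: grad_x = 2*1*-2.9618 = -5.9236, grad_y = 2*4*-3.9514 = -31.6109
  x_2 = -2.9618 - 0.02*-5.9236 = -2.8433
  y_2 = -3.9514 - 0.02*-31.6109 = -3.3191
f(-2.8433, -3.3191) = 1*(-2.8433)^2 + 4*(-3.3191)^2 = 52.1513


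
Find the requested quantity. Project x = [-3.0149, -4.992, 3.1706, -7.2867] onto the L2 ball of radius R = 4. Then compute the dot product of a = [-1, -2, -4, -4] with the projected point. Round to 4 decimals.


Step 1: Compute ||x|| (intermediates to 6 decimals).
||x|| = sqrt((-3.0149)^2 + (-4.992)^2 + 3.1706^2 + (-7.2867)^2) = 9.856895
Step 2: Project.
Since ||x|| > R, scale = R/||x|| = 4/9.856895 = 0.405807, proj(x) = scale * x
proj(x) = [-1.223468, -2.025789, 1.286652, -2.956994]
Step 3: Dot product.
a^T * proj(x) = -1*(-1.223468) - 2*(-2.025789) - 4*1.286652 - 4*(-2.956994) = 11.9564


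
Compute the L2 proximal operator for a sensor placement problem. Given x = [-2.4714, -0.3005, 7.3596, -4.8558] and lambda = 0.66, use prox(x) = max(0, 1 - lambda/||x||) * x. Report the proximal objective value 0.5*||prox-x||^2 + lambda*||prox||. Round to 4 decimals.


Step 1: Compute ||x||.
||x|| = 9.1619
Step 2: Compute scaling factor.
scale = max(0, 1 - 0.66/9.1619) = 0.928
Step 3: prox(x) = [-2.2934, -0.2789, 6.8294, -4.506]
||prox(x)|| = 8.5019
Step 4: Proximal objective.
0.5*||prox-x||^2 = 0.2178
lambda*||prox|| = 5.6113
Total = 5.8291


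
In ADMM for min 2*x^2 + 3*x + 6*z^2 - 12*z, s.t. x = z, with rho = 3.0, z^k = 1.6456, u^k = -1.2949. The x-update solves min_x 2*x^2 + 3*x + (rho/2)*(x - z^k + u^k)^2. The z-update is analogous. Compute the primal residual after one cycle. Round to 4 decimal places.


ADMM iteration with rho = 3.0, z^k = 1.6456, u^k = -1.2949
Step 1: x-update.
Minimize 2*x^2 + 3*x + (3.0/2)*(x - 1.6456 - 1.2949)^2
FOC: (2*2 + 3.0)*x = -3 + 3.0*(1.6456 + 1.2949)
x^{k+1} = 0.8316
Step 2: z-update.
Minimize 6*z^2 - 12*z + (3.0/2)*(0.8316 - z - 1.2949)^2
FOC: (2*6 + 3.0)*z = 12 + 3.0*(0.8316 - 1.2949)
z^{k+1} = 0.7073
Step 3: u-update.
u^{k+1} = -1.2949 + 0.8316 - 0.7073 = -1.1706
Step 4: Primal residual = |0.8316 - 0.7073| = 0.1243


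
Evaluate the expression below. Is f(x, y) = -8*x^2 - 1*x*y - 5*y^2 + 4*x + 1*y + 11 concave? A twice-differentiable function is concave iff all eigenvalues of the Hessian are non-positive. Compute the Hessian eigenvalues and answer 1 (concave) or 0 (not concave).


The Hessian of f(x,y) = -8*x^2 - 1*x*y - 5*y^2 + 4*x + 1*y + 11 is:
H = [[-16, -1], [-1, -10]]
Trace = -16 - 10 = -26
Determinant = -16*-10 - (-1)^2 = 159
Discriminant = (-26)^2 - 4*159 = 40.0
Eigenvalues: lambda_1 = -16.1623, lambda_2 = -9.8377
The function is concave.

1


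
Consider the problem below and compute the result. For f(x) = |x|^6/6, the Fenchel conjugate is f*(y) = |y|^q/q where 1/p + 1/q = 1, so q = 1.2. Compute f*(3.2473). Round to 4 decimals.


The conjugate exponent q satisfies 1/p + 1/q = 1.
p = 6, so q = 6/(6 - 1) = 1.2
|y|^q = 3.2473^1.2 = 4.1099
f*(3.2473) = 4.1099 / 1.2 = 3.4249


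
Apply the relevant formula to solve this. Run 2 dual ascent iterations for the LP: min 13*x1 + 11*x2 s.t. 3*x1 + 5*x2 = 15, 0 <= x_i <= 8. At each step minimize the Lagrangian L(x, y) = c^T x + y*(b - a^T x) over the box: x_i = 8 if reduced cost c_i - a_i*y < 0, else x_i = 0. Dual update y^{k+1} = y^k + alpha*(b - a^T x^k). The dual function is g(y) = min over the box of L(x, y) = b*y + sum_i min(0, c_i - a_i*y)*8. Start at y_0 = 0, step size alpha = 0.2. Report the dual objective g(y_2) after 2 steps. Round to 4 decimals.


Dual ascent for LP: min 13*x1 + 11*x2, 3*x1 + 5*x2 = 15, 0 <= x_i <= 8
Step 1: y^k = 0.0, reduced costs: (13.0, 11.0)
  x^k = (0.0, 0.0), subgradient = b - a^T x = 15.0
  y^{k+1} = 0.0 + 0.2*15.0 = 3.0
Step 2: y^k = 3.0, reduced costs: (4.0, -4.0)
  x^k = (0.0, 8.0), subgradient = b - a^T x = -25.0
  y^{k+1} = 3.0 + 0.2*-25.0 = -2.0
Dual objective at y_2 = -2.0: reduced costs (19.0, 21.0), box minimizer x = (0.0, 0.0)
g(y_2) = b*y + (c1 - a1*y)*x1 + (c2 - a2*y)*x2 = 15*(-2.0) + 19.0*0.0 + 21.0*0.0 = -30.0 + 0.0 + 0.0 = -30.0


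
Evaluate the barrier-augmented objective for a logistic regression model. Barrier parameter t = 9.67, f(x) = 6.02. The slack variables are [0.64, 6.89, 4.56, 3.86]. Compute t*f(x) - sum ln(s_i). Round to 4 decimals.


Step 1: Compute log-barrier.
ln values: [-0.4463, 1.9301, 1.5173, 1.3507]
phi = -(-0.4463 + 1.9301 + 1.5173 + 1.3507) = -4.3518
Step 2: Compute augmented objective.
t*f(x) = 9.67*6.02 = 58.2134
Total = 58.2134 - 4.3518 = 53.8616


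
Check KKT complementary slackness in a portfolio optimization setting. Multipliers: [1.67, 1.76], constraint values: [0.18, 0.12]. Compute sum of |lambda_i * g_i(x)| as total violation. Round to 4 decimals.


KKT complementary slackness check:
lambda_1 * g_1 = 1.67 * 0.18 = 0.3006
lambda_2 * g_2 = 1.76 * 0.12 = 0.2112
Total violation = 0.3006 + 0.2112 = 0.5118


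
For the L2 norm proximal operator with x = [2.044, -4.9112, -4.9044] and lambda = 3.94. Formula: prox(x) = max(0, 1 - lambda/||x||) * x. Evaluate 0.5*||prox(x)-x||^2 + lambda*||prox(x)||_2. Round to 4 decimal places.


Step 1: Compute ||x||.
||x|| = 7.2354
Step 2: Compute scaling factor.
scale = max(0, 1 - 3.94/7.2354) = 0.4555
Step 3: prox(x) = [0.9309, -2.2368, -2.2337]
||prox(x)|| = 3.2954
Step 4: Proximal objective.
0.5*||prox-x||^2 = 7.7618
lambda*||prox|| = 12.9839
Total = 20.7457


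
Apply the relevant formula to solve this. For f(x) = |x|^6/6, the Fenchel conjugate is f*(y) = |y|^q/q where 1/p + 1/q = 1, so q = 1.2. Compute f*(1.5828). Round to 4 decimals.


The conjugate exponent q satisfies 1/p + 1/q = 1.
p = 6, so q = 6/(6 - 1) = 1.2
|y|^q = 1.5828^1.2 = 1.735
f*(1.5828) = 1.735 / 1.2 = 1.4459


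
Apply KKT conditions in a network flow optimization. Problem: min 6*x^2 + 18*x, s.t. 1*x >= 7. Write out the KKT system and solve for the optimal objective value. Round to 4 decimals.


Step 1: Try lambda = 0 (constraint inactive).
x_unc = -18/(2*6) = -1.5
Check: 1*-1.5 = -1.5 < 7 -- violated!
Step 2: Constraint must be active: 1*x = 7
x* = 7/1 = 7.0
lambda = (2*6*7.0 + 18)/1 = 102.0
Step 3: Compute optimal value.
f(x*) = 6*7.0^2 + 18*7.0 = 420.0


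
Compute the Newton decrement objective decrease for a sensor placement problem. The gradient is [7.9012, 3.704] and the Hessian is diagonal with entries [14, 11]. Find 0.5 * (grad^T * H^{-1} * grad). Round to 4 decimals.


Step 1: H is diagonal, so H^(-1) * g = [0.5644, 0.3367].
Step 2: g^T H^(-1) g = sum_i g_i^2 / H_ii
  = (7.9012)^2/14 + (3.704)^2/11
  = 4.4592 + 1.2472 = 5.7064
Step 3: Objective decrease = 0.5 * g^T H^(-1) g = 2.8532


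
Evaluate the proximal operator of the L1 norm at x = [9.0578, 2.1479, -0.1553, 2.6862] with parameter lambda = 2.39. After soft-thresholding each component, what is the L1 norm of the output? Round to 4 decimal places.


Soft-thresholding with lambda = 2.39:
prox(9.0578) = sign(9.0578)*max(|9.0578| - 2.39, 0) = 6.6678
prox(2.1479) = sign(2.1479)*max(|2.1479| - 2.39, 0) = 0.0
prox(-0.1553) = sign(-0.1553)*max(|-0.1553| - 2.39, 0) = 0.0
prox(2.6862) = sign(2.6862)*max(|2.6862| - 2.39, 0) = 0.2962
prox(x) = [6.6678, 0.0, 0.0, 0.2962]
||prox(x)||_1 = 6.6678 + 0.0 + 0.0 + 0.2962 = 6.964


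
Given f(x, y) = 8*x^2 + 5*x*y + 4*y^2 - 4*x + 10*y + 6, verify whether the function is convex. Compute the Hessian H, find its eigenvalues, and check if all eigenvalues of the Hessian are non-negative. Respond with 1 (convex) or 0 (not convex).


The Hessian of f(x,y) = 8*x^2 + 5*x*y + 4*y^2 - 4*x + 10*y + 6 is:
H = [[16, 5], [5, 8]]
Trace = 16 + 8 = 24
Determinant = 16*8 - (5)^2 = 103
Discriminant = (24)^2 - 4*103 = 164.0
Eigenvalues: lambda_1 = 5.5969, lambda_2 = 18.4031
The function is convex.

1


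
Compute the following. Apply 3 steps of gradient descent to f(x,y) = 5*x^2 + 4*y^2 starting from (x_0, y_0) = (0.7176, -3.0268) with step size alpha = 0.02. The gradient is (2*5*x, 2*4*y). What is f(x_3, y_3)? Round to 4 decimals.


Gradient descent on f(x,y) = 5*x^2 + 4*y^2.
Starting point: (0.7176, -3.0268), alpha = 0.02
Step 1: grad_x = 2*5*0.7176 = 7.176, grad_y = 2*4*-3.0268 = -24.2144
  x_1 = 0.7176 - 0.02*7.176 = 0.5741
  y_1 = -3.0268 - 0.02*-24.2144 = -2.5425
Step 2: grad_x = 2*5*0.5741 = 5.7408, grad_y = 2*4*-2.5425 = -20.3401
  x_2 = 0.5741 - 0.02*5.7408 = 0.4593
  y_2 = -2.5425 - 0.02*-20.3401 = -2.1357
Step 3: grad_x = 2*5*0.4593 = 4.5926, grad_y = 2*4*-2.1357 = -17.0857
  x_3 = 0.4593 - 0.02*4.5926 = 0.3674
  y_3 = -2.1357 - 0.02*-17.0857 = -1.794
f(0.3674, -1.794) = 5*0.3674^2 + 4*(-1.794)^2 = 13.5486


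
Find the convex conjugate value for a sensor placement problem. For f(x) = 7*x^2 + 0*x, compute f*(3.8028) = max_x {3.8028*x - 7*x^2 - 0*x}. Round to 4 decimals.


f*(y) = sup_x {y*x - a*x^2 - b*x} = sup_x {(y-b)*x - a*x^2}
FOC: (y - b) - 2a*x = 0 => x* = (y - b)/(2a)
x* = (3.8028 - 0)/(2*7) = 0.2716
f*(3.8028) = (y-b)^2/(4a) = (3.8028 - 0)^2/(4*7)
= 14.4613/28 = 0.5165


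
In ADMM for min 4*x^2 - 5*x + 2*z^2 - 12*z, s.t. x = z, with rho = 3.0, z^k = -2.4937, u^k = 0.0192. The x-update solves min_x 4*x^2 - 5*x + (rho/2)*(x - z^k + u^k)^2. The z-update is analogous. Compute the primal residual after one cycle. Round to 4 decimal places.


ADMM iteration with rho = 3.0, z^k = -2.4937, u^k = 0.0192
Step 1: x-update.
Minimize 4*x^2 - 5*x + (3.0/2)*(x + 2.4937 + 0.0192)^2
FOC: (2*4 + 3.0)*x = 5 + 3.0*(-2.4937 - 0.0192)
x^{k+1} = -0.2308
Step 2: z-update.
Minimize 2*z^2 - 12*z + (3.0/2)*(-0.2308 - z + 0.0192)^2
FOC: (2*2 + 3.0)*z = 12 + 3.0*(-0.2308 + 0.0192)
z^{k+1} = 1.6236
Step 3: u-update.
u^{k+1} = 0.0192 - 0.2308 - 1.6236 = -1.8352
Step 4: Primal residual = |-0.2308 - 1.6236| = 1.8544


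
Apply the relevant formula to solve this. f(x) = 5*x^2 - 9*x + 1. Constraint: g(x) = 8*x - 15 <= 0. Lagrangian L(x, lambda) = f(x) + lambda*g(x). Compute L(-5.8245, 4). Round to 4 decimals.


Step 1: Evaluate f(x).
f(-5.8245) = 5*(-5.8245)^2 - 9*(-5.8245) + 1 = 223.0445
Step 2: Evaluate g(x).
g(-5.8245) = 8*-5.8245 - 15 = -61.596
Step 3: Compute Lagrangian.
L = 223.0445 + 4*-61.596 = -23.3395


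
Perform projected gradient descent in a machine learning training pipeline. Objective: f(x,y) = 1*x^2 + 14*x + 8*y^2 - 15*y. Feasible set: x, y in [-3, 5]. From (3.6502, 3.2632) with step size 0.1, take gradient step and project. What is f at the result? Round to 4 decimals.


Step 1: Compute gradient at (3.6502, 3.2632).
grad_x = 2*1*3.6502 + 14 = 21.3004
grad_y = 2*8*3.2632 - 15 = 37.2112
Step 2: Gradient step.
x_raw = 3.6502 - 0.1*21.3004 = 1.5202
y_raw = 3.2632 - 0.1*37.2112 = -0.4579
Step 3: Project onto [-3, 5].
x_proj = clip(1.5202) = 1.5202
y_proj = clip(-0.4579) = -0.4579
Step 4: Evaluate f.
f(1.5202, -0.4579) = 32.1395


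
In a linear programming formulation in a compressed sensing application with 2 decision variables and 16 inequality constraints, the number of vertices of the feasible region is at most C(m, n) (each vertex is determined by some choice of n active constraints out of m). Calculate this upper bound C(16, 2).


Each vertex corresponds to some choice of n active constraints out of m, so the number of vertices is at most C(m, n) = m! / (n!(m-n)!).
m = 16, n = 2
Numerator: 16 * 15
Denominator: 2! = 2
C(16, 2) = 120


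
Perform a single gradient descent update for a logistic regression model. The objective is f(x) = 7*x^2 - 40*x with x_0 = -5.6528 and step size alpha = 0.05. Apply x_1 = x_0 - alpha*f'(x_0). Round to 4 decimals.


We compute the gradient at x_0 and apply the update.
f'(x) = 14*x - 40
f'(-5.6528) = 14*-5.6528 - 40 = -119.1392
x_1 = -5.6528 - 0.05*-119.1392 = 0.3042


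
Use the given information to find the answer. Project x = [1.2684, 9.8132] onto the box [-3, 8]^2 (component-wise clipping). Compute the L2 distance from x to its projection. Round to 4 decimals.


Project each component onto [-3, 8].
clip(1.2684) = 1.2684, clip(9.8132) = 8.0
Projection = [1.2684, 8.0]
Squared diffs: [0.0, 3.2877]
Distance = sqrt(3.2877) = 1.8132


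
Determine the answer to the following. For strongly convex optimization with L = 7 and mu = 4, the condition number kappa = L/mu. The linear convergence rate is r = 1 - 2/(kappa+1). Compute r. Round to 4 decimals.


Step 1: Compute the condition number.
kappa = L/mu = 7/4 = 1.75
Step 2: Compute the convergence rate.
r = 1 - 2/(kappa + 1) = 1 - 2*mu/(L + mu) = (L - mu)/(L + mu) = 3/11 = 0.2727


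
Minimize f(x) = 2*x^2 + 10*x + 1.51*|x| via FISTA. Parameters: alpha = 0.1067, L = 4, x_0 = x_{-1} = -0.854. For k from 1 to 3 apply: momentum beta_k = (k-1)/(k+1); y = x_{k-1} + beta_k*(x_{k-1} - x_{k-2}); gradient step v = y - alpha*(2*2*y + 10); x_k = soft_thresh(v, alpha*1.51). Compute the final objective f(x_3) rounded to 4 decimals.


FISTA on f(x) = 2*x^2 + 10*x + 1.51*|x|
L = 4, alpha = 0.1067
Iteration 1: beta = 0.0, y = -0.854 + 0.0*(-0.854 + 0.854) = -0.854
  grad(y) = 6.584, v = y - alpha*grad = -1.5565
  prox(v) = soft_thresh(-1.5565, 0.1611) = -1.3954
Iteration 2: beta = 0.3333, y = -1.3954 + 0.3333*(-1.3954 + 0.854) = -1.5759
  grad(y) = 3.6966, v = y - alpha*grad = -1.9703
  prox(v) = soft_thresh(-1.9703, 0.1611) = -1.8092
Iteration 3: beta = 0.5, y = -1.8092 + 0.5*(-1.8092 + 1.3954) = -2.0161
  grad(y) = 1.9358, v = y - alpha*grad = -2.2226
  prox(v) = soft_thresh(-2.2226, 0.1611) = -2.0615
f(x_3) = 2*(-2.0615)^2 + 10*(-2.0615) + 1.51*|-2.0615| = -9.0026


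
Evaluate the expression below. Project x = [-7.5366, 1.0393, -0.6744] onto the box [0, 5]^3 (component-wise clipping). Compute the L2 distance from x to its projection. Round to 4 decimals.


Project each component onto [0, 5].
clip(-7.5366) = 0.0, clip(1.0393) = 1.0393, clip(-0.6744) = 0.0
Projection = [0.0, 1.0393, 0.0]
Squared diffs: [56.8003, 0.0, 0.4548]
Distance = sqrt(57.2551) = 7.5667


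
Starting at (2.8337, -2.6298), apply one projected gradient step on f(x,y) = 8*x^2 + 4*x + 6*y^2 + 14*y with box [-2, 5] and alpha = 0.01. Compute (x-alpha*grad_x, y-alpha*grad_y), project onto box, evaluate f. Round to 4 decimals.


Step 1: Compute gradient at (2.8337, -2.6298).
grad_x = 2*8*2.8337 + 4 = 49.3392
grad_y = 2*6*-2.6298 + 14 = -17.5576
Step 2: Gradient step.
x_raw = 2.8337 - 0.01*49.3392 = 2.3403
y_raw = -2.6298 - 0.01*-17.5576 = -2.4542
Step 3: Project onto [-2, 5].
x_proj = clip(2.3403) = 2.3403
y_proj = clip(-2.4542) = -2.0
Step 4: Evaluate f.
f(2.3403, -2.0) = 49.1776
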